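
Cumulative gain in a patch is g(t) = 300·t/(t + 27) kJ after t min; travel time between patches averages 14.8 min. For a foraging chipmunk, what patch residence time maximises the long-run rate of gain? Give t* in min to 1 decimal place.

20.0 min

By the marginal value theorem, leave when the instantaneous gain rate g'(t) equals the habitat-wide average g(t)/(T + t).
g'(t) = 300·27/(t + 27)². Setting 300·27/(t+27)² = 300t/[(t+27)(14.8+t)] gives 27(14.8+t) = t(t+27), so t² = 27×14.8 = 399.6.
t* = √399.6 = 19.99 min.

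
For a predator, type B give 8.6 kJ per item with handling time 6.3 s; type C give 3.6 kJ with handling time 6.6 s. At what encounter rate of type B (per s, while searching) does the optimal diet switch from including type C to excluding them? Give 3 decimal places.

The zero-one rule: include type C iff E₂/h₂ > λE₁/(1+λh₁). Equality gives the switch point.
λE₁h₂ = E₂ + λE₂h₁ ⇒ λ = E₂/(E₁h₂ − E₂h₁) = 3.6/(56.76 − 22.68) = 0.1056 per s.

0.106 per s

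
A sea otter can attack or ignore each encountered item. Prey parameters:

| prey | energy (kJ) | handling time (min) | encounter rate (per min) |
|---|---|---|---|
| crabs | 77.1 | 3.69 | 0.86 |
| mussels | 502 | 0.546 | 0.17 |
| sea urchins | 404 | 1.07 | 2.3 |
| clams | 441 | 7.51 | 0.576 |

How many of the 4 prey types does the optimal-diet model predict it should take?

Rank by E/h (kJ/min): mussels 919, sea urchins 378, clams 58.7, crabs 20.9. Include each in turn until the next type's E/h falls below the running intake rate.
Rate on top 1: 78.09. sea urchins: 378 > 78.09 → include.
Rate on top 2: 285.5. clams: 58.7 < 285.5 → exclude; stop.
Optimal diet: mussels, sea urchins — 2 of 4 types.

2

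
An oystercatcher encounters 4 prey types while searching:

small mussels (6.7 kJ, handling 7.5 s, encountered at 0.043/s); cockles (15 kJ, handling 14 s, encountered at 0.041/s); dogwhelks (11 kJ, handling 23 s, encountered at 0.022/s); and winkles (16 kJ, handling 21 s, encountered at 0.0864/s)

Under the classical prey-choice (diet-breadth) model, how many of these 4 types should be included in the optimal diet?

3

E/h in descending order: cockles 1.07, small mussels 0.893, winkles 0.762, dogwhelks 0.478 kJ/s. The optimal diet is the largest prefix of this list for which every included type satisfies E_i/h_i > R on the types above it.
Rate on top 1: 0.3907. small mussels: 0.893 > 0.3907 → include.
Rate on top 2: 0.4762. winkles: 0.762 > 0.4762 → include.
Rate on top 3: 0.6159. dogwhelks: 0.478 < 0.6159 → exclude; stop.
Optimal diet: cockles, small mussels, winkles — 3 of 4 types.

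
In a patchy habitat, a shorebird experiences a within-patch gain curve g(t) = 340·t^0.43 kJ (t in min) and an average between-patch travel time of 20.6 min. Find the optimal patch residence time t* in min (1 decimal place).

Optimal t* satisfies g'(t*) = g(t*)/(T + t*).
g'(t) = 0.43·340·t^-0.57. Setting 0.43·340·t^-0.57 = 340·t^0.43/(20.6+t) gives 0.43(20.6+t) = t, so 0.57·t = 0.43×20.6.
t* = 0.43×20.6/0.57 = 15.54 min.

15.5 min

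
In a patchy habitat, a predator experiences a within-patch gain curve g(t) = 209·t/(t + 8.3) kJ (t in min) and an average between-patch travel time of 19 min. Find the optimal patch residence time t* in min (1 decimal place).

12.6 min

Optimal t* satisfies g'(t*) = g(t*)/(T + t*).
g'(t) = 209·8.3/(t + 8.3)². Setting 209·8.3/(t+8.3)² = 209t/[(t+8.3)(19+t)] gives 8.3(19+t) = t(t+8.3), so t² = 8.3×19 = 157.7.
t* = √157.7 = 12.56 min.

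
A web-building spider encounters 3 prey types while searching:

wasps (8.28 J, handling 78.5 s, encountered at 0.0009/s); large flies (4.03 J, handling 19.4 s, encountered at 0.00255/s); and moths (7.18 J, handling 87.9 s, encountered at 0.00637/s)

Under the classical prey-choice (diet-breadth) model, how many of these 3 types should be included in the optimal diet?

3

Rank by E/h (J/s): large flies 0.208, wasps 0.105, moths 0.0817. Include each in turn until the next type's E/h falls below the running intake rate.
Rate on top 1: 0.009792. wasps: 0.105 > 0.009792 → include.
Rate on top 2: 0.01583. moths: 0.0817 > 0.01583 → include.
Optimal diet: large flies, wasps, moths — 3 of 3 types.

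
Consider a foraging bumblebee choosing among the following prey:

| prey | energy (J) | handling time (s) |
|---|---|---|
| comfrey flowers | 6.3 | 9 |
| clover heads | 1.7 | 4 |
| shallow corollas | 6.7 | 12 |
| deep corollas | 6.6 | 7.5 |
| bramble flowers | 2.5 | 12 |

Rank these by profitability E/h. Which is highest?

deep corollas

Profitability E/h (J/s): comfrey flowers = 6.3/9 = 0.7, clover heads = 1.7/4 = 0.425, shallow corollas = 6.7/12 = 0.558, deep corollas = 6.6/7.5 = 0.88, bramble flowers = 2.5/12 = 0.208.
Ranked: deep corollas > comfrey flowers > shallow corollas > clover heads > bramble flowers.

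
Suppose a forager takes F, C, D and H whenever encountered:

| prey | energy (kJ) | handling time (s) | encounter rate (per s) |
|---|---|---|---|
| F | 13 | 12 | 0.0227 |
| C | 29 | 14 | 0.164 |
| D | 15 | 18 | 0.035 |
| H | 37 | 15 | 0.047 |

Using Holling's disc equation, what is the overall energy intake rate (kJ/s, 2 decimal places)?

R = (0.0227×13 + 0.164×29 + 0.035×15 + 0.047×37) / (1 + 0.0227×12 + 0.164×14 + 0.035×18 + 0.047×15) = 7.315/4.903 = 1.492 kJ/s.

1.49 kJ/s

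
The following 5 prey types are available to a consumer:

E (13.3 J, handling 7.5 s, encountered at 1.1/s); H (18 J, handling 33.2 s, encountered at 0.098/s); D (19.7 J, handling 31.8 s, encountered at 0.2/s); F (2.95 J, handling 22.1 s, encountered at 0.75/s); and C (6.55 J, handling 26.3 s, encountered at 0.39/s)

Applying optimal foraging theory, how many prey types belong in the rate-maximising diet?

Profitabilities (E/h, J/s): E 1.77, D 0.619, H 0.542, C 0.249, F 0.133. Add prey in this order while the next type's profitability exceeds the intake rate on those already taken.
Rate on top 1: 1.582. D: 0.619 < 1.582 → exclude; stop.
Optimal diet: E — 1 of 5 types.

1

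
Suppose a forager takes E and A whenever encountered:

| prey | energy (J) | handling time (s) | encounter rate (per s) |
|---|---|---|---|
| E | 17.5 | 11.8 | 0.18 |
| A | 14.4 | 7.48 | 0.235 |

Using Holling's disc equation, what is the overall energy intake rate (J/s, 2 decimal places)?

1.34 J/s

R = (0.18×17.5 + 0.235×14.4) / (1 + 0.18×11.8 + 0.235×7.48) = 6.534/4.882 = 1.338 J/s.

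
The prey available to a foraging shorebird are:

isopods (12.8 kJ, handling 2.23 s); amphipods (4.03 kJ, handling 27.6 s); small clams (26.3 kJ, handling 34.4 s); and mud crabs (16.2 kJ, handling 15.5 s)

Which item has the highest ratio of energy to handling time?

isopods

Profitability E/h (kJ/s): isopods = 12.8/2.23 = 5.74, amphipods = 4.03/27.6 = 0.146, small clams = 26.3/34.4 = 0.765, mud crabs = 16.2/15.5 = 1.05.
Ranked: isopods > mud crabs > small clams > amphipods.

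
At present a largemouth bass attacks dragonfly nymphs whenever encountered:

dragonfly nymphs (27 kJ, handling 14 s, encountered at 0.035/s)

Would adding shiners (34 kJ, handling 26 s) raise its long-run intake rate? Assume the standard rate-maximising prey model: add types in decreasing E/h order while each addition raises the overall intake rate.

On dragonfly nymphs alone, R = ΣλE/(1+Σλh) = 0.945/1.49 = 0.6342 kJ/s.
shiners: E/h = 34/26 = 1.308 kJ/s.
Since 1.308 > R, including shiners increases the long-run rate.

Yes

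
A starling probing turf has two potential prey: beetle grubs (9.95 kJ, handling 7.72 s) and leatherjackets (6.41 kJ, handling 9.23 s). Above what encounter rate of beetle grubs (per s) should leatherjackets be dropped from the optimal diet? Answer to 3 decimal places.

At the threshold, the rate on beetle grubs alone equals the profitability of leatherjackets: λ·9.95/(1 + λ·7.72) = 6.41/9.23 = 0.6945.
Rearranging, λ(9.95 − 0.6945×7.72) = 0.6945, so λ = 0.6945/4.589 = 0.1513 per s.

0.151 per s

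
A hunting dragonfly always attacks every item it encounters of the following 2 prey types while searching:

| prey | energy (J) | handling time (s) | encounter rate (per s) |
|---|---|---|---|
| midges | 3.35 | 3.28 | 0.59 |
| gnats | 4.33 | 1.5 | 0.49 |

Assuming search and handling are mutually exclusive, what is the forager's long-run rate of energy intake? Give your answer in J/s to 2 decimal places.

1.12 J/s

R = Σλ_iE_i / (1 + Σλ_ih_i)
Numerator: 0.59×3.35 + 0.49×4.33 = 4.098
Denominator: 1 + 0.59×3.28 + 0.49×1.5 = 3.67
R = 4.098/3.67 = 1.117 J/s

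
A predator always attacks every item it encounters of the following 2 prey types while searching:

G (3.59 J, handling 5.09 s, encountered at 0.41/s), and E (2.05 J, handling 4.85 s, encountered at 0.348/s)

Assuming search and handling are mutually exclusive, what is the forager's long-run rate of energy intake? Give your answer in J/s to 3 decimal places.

R = (0.41×3.59 + 0.348×2.05) / (1 + 0.41×5.09 + 0.348×4.85) = 2.185/4.775 = 0.4577 J/s.

0.458 J/s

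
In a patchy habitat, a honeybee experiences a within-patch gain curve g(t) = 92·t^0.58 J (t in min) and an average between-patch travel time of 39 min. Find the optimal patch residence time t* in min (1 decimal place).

53.9 min

Maximise g(t)/(T+t): set derivative to zero → g'(t)(T+t) = g(t).
g'(t) = 0.58·92·t^-0.42. Setting 0.58·92·t^-0.42 = 92·t^0.58/(39+t) gives 0.58(39+t) = t, so 0.42·t = 0.58×39.
t* = 0.58×39/0.42 = 53.86 min.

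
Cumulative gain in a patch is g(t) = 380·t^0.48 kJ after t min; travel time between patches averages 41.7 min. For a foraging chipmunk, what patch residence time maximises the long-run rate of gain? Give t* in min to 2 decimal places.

By the marginal value theorem, leave when the instantaneous gain rate g'(t) equals the habitat-wide average g(t)/(T + t).
g'(t) = 0.48·380·t^-0.52. Setting 0.48·380·t^-0.52 = 380·t^0.48/(41.7+t) gives 0.48(41.7+t) = t, so 0.52·t = 0.48×41.7.
t* = 0.48×41.7/0.52 = 38.49 min.

38.49 min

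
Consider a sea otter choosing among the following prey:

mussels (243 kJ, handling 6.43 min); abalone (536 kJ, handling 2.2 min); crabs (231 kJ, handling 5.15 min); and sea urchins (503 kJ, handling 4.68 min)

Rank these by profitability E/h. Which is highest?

Profitability E/h (kJ/min): mussels = 243/6.43 = 37.8, abalone = 536/2.2 = 244, crabs = 231/5.15 = 44.9, sea urchins = 503/4.68 = 107.
Ranked: abalone > sea urchins > crabs > mussels.

abalone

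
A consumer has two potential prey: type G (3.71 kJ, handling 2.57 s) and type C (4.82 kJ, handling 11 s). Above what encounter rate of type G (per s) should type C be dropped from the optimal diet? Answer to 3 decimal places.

0.170 per s

Drop type C once their profitability E₂/h₂ falls below the rate achievable on type G alone: E₂/h₂ = λE₁/(1 + λh₁).
Solve for λ: λE₁h₂ = E₂(1 + λh₁) → λ(E₁h₂ − E₂h₁) = E₂ → λ = E₂/(E₁h₂ − E₂h₁).
λ = 4.82/(3.71×11 − 4.82×2.57) = 4.82/28.42 = 0.1696 per s.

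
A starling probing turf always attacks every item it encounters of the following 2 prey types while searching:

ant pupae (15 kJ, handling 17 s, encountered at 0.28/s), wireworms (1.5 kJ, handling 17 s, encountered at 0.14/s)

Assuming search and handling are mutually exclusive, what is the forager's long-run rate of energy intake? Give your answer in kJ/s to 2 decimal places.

0.54 kJ/s

R = (0.28×15 + 0.14×1.5) / (1 + 0.28×17 + 0.14×17) = 4.41/8.14 = 0.5418 kJ/s.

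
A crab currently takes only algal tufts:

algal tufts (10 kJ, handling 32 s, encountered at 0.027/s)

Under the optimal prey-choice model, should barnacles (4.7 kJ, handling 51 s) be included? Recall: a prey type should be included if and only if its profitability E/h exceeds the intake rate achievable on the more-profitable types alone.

Intake rate on the current diet: R = (0.027×10) / (1 + 0.027×32) = 0.27/1.864 = 0.1448 kJ/s.
Profitability of barnacles: 4.7/51 = 0.09216 kJ/s.
Since 0.09216 < R, time spent handling barnacles is better spent searching.

No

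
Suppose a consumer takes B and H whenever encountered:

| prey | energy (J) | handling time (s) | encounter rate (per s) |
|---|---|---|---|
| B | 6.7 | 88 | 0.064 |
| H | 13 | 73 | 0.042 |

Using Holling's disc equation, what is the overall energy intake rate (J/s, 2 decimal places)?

R = (0.064×6.7 + 0.042×13) / (1 + 0.064×88 + 0.042×73) = 0.9748/9.698 = 0.1005 J/s.

0.10 J/s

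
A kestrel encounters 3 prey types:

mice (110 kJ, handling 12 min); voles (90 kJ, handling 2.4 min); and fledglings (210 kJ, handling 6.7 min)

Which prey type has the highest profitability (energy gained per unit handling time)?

Profitability E/h (kJ/min): mice = 110/12 = 9.17, voles = 90/2.4 = 37.5, fledglings = 210/6.7 = 31.3.
Ranked: voles > fledglings > mice.

voles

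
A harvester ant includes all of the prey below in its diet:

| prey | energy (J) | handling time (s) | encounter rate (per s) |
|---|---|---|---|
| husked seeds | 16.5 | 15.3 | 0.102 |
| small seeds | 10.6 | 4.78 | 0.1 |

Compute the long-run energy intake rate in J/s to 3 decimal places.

R = (0.102×16.5 + 0.1×10.6) / (1 + 0.102×15.3 + 0.1×4.78) = 2.743/3.039 = 0.9027 J/s.

0.903 J/s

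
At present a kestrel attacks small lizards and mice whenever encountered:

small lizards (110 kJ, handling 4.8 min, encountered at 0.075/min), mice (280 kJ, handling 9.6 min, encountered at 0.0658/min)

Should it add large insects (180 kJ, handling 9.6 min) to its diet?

On small lizards and mice alone, R = ΣλE/(1+Σλh) = 26.67/1.992 = 13.39 kJ/min.
Profitability of large insects: 180/9.6 = 18.75 kJ/min.
18.75 > 13.39, so adding large insects raises the average — include it.

Yes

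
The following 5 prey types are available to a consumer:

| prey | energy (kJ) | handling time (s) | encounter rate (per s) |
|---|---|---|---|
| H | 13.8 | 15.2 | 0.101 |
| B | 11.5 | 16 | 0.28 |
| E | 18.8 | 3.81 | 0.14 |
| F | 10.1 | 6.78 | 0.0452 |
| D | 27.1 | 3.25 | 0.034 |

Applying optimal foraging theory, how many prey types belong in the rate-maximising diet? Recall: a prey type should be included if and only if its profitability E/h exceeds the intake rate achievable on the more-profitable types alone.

Profitabilities (E/h, kJ/s): D 8.34, E 4.93, F 1.49, H 0.908, B 0.719. Add prey in this order while the next type's profitability exceeds the intake rate on those already taken.
Rate on top 1: 0.8297. E: 4.93 > 0.8297 → include.
Rate on top 2: 2.162. F: 1.49 < 2.162 → exclude; stop.
Optimal diet: D, E — 2 of 5 types.

2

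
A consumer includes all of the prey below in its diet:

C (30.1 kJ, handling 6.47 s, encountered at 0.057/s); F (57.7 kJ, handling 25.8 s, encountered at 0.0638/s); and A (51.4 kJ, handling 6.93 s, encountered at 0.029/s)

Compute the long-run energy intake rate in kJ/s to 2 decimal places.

2.14 kJ/s

R = (0.057×30.1 + 0.0638×57.7 + 0.029×51.4) / (1 + 0.057×6.47 + 0.0638×25.8 + 0.029×6.93) = 6.888/3.216 = 2.142 kJ/s.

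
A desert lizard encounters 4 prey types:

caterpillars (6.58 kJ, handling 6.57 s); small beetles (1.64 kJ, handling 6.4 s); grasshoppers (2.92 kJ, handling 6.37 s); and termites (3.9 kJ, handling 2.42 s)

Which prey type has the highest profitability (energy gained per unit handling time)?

In descending order of E/h:
termites: 3.9/2.42 = 1.61 kJ/s
caterpillars: 6.58/6.57 = 1 kJ/s
grasshoppers: 2.92/6.37 = 0.458 kJ/s
small beetles: 1.64/6.4 = 0.256 kJ/s

termites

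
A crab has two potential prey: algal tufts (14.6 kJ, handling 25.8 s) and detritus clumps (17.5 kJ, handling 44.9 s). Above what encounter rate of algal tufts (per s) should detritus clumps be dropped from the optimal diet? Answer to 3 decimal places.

0.086 per s

The zero-one rule: include detritus clumps iff E₂/h₂ > λE₁/(1+λh₁). Equality gives the switch point.
λE₁h₂ = E₂ + λE₂h₁ ⇒ λ = E₂/(E₁h₂ − E₂h₁) = 17.5/(655.5 − 451.5) = 0.08577 per s.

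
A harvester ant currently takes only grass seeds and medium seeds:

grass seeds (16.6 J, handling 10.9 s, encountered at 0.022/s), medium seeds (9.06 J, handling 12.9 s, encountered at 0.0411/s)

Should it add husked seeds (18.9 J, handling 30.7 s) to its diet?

Current rate: (0.022×16.6 + 0.0411×9.06)/(1 + 0.022×10.9 + 0.0411×12.9) = 0.4167 J/s.
husked seeds: E/h = 18.9/30.7 = 0.6156 J/s.
0.6156 > 0.4167, so adding husked seeds raises the average — include it.

Yes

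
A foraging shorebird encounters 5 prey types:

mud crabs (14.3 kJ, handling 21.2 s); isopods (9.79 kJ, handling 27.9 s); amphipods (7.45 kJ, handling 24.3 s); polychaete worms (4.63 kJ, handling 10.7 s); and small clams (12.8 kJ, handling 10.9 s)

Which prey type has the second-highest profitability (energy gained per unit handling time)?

mud crabs

In descending order of E/h:
small clams: 12.8/10.9 = 1.17 kJ/s
mud crabs: 14.3/21.2 = 0.675 kJ/s
polychaete worms: 4.63/10.7 = 0.433 kJ/s
isopods: 9.79/27.9 = 0.351 kJ/s
amphipods: 7.45/24.3 = 0.307 kJ/s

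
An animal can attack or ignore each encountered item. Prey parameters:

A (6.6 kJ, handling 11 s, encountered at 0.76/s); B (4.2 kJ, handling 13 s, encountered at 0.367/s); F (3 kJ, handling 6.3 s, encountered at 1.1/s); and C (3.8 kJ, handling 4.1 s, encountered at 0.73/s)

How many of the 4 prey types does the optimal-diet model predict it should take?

1

Profitabilities (E/h, kJ/s): C 0.927, A 0.6, F 0.476, B 0.323. Add prey in this order while the next type's profitability exceeds the intake rate on those already taken.
Rate on top 1: 0.6947. A: 0.6 < 0.6947 → exclude; stop.
Optimal diet: C — 1 of 4 types.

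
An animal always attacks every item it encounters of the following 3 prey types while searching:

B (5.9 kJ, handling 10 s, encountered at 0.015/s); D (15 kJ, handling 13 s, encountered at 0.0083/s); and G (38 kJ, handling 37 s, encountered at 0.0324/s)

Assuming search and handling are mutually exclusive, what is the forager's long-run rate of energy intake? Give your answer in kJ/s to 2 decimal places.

R = Σλ_iE_i / (1 + Σλ_ih_i)
Numerator: 0.015×5.9 + 0.0083×15 + 0.0324×38 = 1.444
Denominator: 1 + 0.015×10 + 0.0083×13 + 0.0324×37 = 2.457
R = 1.444/2.457 = 0.5879 kJ/s

0.59 kJ/s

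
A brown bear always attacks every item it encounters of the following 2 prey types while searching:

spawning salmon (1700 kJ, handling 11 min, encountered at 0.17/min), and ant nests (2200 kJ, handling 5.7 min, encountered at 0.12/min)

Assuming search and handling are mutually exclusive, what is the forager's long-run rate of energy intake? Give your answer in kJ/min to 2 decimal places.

R = Σλ_iE_i / (1 + Σλ_ih_i)
Numerator: 0.17×1700 + 0.12×2200 = 553
Denominator: 1 + 0.17×11 + 0.12×5.7 = 3.554
R = 553/3.554 = 155.6 kJ/min

155.60 kJ/min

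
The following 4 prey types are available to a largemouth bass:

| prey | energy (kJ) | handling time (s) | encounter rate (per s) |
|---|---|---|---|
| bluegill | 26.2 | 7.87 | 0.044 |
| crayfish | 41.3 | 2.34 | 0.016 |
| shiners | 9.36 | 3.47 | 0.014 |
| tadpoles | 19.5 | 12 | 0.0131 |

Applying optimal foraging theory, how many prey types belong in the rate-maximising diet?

Profitabilities (E/h, kJ/s): crayfish 17.6, bluegill 3.33, shiners 2.7, tadpoles 1.62. Add prey in this order while the next type's profitability exceeds the intake rate on those already taken.
Rate on top 1: 0.637. bluegill: 3.33 > 0.637 → include.
Rate on top 2: 1.311. shiners: 2.7 > 1.311 → include.
Rate on top 3: 1.358. tadpoles: 1.62 > 1.358 → include.
Optimal diet: crayfish, bluegill, shiners, tadpoles — 4 of 4 types.

4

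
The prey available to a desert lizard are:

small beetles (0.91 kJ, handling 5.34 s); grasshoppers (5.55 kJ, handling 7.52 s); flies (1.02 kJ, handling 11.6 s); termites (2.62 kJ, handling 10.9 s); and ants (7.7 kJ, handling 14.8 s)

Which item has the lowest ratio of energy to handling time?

flies

Profitability E/h (kJ/s): small beetles = 0.91/5.34 = 0.17, grasshoppers = 5.55/7.52 = 0.738, flies = 1.02/11.6 = 0.0879, termites = 2.62/10.9 = 0.24, ants = 7.7/14.8 = 0.52.
Ranked: grasshoppers > ants > termites > small beetles > flies.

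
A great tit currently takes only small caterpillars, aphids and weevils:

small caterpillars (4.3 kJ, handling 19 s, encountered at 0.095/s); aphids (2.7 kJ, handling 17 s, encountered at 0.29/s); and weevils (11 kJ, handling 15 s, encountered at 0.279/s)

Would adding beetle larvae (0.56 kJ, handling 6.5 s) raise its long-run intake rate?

Current rate: (0.095×4.3 + 0.29×2.7 + 0.279×11)/(1 + 0.095×19 + 0.29×17 + 0.279×15) = 0.3574 kJ/s.
Profitability of beetle larvae: 0.56/6.5 = 0.08615 kJ/s.
Since 0.08615 < R, time spent handling beetle larvae is better spent searching.

No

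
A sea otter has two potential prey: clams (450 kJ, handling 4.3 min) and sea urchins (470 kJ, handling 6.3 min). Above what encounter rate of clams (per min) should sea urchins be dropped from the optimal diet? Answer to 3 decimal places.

Drop sea urchins once their profitability E₂/h₂ falls below the rate achievable on clams alone: E₂/h₂ = λE₁/(1 + λh₁).
Solve for λ: λE₁h₂ = E₂(1 + λh₁) → λ(E₁h₂ − E₂h₁) = E₂ → λ = E₂/(E₁h₂ − E₂h₁).
λ = 470/(450×6.3 − 470×4.3) = 470/814 = 0.5774 per min.

0.577 per min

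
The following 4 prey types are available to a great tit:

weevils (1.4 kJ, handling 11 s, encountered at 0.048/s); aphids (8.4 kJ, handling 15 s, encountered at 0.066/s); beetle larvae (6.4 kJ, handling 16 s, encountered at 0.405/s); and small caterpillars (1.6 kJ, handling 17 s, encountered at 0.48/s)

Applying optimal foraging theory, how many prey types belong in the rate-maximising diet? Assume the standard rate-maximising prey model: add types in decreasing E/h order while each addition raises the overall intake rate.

2

Rank by E/h (kJ/s): aphids 0.56, beetle larvae 0.4, weevils 0.127, small caterpillars 0.0941. Include each in turn until the next type's E/h falls below the running intake rate.
Rate on top 1: 0.2786. beetle larvae: 0.4 > 0.2786 → include.
Rate on top 2: 0.3715. weevils: 0.127 < 0.3715 → exclude; stop.
Optimal diet: aphids, beetle larvae — 2 of 4 types.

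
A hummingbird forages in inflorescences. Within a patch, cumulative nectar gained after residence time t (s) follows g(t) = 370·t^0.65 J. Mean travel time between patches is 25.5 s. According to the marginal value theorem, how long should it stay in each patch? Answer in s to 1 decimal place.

47.4 s

By the marginal value theorem, leave when the instantaneous gain rate g'(t) equals the habitat-wide average g(t)/(T + t).
g'(t) = 0.65·370·t^-0.35. Setting 0.65·370·t^-0.35 = 370·t^0.65/(25.5+t) gives 0.65(25.5+t) = t, so 0.35·t = 0.65×25.5.
t* = 0.65×25.5/0.35 = 47.36 s.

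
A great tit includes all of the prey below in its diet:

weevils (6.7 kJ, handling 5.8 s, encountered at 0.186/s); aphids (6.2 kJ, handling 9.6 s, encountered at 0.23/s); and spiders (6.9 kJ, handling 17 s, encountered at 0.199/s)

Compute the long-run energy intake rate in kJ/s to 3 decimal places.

0.527 kJ/s

R = Σλ_iE_i / (1 + Σλ_ih_i)
Numerator: 0.186×6.7 + 0.23×6.2 + 0.199×6.9 = 4.045
Denominator: 1 + 0.186×5.8 + 0.23×9.6 + 0.199×17 = 7.67
R = 4.045/7.67 = 0.5274 kJ/s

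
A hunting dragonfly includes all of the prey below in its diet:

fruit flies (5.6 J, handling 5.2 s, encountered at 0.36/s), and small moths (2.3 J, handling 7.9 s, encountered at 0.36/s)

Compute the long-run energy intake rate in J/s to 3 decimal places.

R = Σλ_iE_i / (1 + Σλ_ih_i)
Numerator: 0.36×5.6 + 0.36×2.3 = 2.844
Denominator: 1 + 0.36×5.2 + 0.36×7.9 = 5.716
R = 2.844/5.716 = 0.4976 J/s

0.498 J/s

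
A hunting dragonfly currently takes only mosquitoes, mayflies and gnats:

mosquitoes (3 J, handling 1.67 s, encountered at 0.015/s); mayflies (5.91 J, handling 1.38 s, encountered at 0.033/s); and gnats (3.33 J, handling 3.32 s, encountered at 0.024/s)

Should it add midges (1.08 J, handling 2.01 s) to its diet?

Yes

Current rate: (0.015×3 + 0.033×5.91 + 0.024×3.33)/(1 + 0.015×1.67 + 0.033×1.38 + 0.024×3.32) = 0.2782 J/s.
Profitability of midges: 1.08/2.01 = 0.5373 J/s.
0.5373 > 0.2782, so adding midges raises the average — include it.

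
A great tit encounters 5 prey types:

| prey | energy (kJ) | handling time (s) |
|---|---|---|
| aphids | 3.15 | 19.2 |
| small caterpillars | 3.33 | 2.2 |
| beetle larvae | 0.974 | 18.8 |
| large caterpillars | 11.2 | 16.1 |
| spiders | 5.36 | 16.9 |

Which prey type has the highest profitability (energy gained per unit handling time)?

In descending order of E/h:
small caterpillars: 3.33/2.2 = 1.51 kJ/s
large caterpillars: 11.2/16.1 = 0.696 kJ/s
spiders: 5.36/16.9 = 0.317 kJ/s
aphids: 3.15/19.2 = 0.164 kJ/s
beetle larvae: 0.974/18.8 = 0.0518 kJ/s

small caterpillars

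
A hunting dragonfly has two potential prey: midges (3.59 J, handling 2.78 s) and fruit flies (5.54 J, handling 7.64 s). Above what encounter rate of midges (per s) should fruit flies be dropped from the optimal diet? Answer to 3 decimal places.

0.461 per s

The zero-one rule: include fruit flies iff E₂/h₂ > λE₁/(1+λh₁). Equality gives the switch point.
λE₁h₂ = E₂ + λE₂h₁ ⇒ λ = E₂/(E₁h₂ − E₂h₁) = 5.54/(27.43 − 15.4) = 0.4607 per s.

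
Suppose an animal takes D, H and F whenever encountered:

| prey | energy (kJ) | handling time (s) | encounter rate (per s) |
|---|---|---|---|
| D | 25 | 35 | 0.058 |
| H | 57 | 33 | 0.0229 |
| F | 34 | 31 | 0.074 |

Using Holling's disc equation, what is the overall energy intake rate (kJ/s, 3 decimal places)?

R = Σλ_iE_i / (1 + Σλ_ih_i)
Numerator: 0.058×25 + 0.0229×57 + 0.074×34 = 5.271
Denominator: 1 + 0.058×35 + 0.0229×33 + 0.074×31 = 6.08
R = 5.271/6.08 = 0.867 kJ/s

0.867 kJ/s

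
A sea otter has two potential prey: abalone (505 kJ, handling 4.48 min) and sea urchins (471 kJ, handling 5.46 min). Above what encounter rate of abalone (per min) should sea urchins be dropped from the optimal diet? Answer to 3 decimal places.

0.728 per min

The zero-one rule: include sea urchins iff E₂/h₂ > λE₁/(1+λh₁). Equality gives the switch point.
λE₁h₂ = E₂ + λE₂h₁ ⇒ λ = E₂/(E₁h₂ − E₂h₁) = 471/(2757 − 2110) = 0.7277 per min.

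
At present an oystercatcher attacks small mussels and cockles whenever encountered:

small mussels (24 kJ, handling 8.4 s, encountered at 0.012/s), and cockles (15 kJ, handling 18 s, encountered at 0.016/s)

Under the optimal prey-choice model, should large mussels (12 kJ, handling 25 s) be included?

Yes

Intake rate on the current diet: R = (0.012×24 + 0.016×15) / (1 + 0.012×8.4 + 0.016×18) = 0.528/1.389 = 0.3802 kJ/s.
large mussels: E/h = 12/25 = 0.48 kJ/s.
Since 0.48 > R, including large mussels increases the long-run rate.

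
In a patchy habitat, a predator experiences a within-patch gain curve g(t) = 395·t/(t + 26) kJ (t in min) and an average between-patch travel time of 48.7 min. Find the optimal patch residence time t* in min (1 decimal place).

Maximise g(t)/(T+t): set derivative to zero → g'(t)(T+t) = g(t).
g'(t) = 395·26/(t + 26)². Setting 395·26/(t+26)² = 395t/[(t+26)(48.7+t)] gives 26(48.7+t) = t(t+26), so t² = 26×48.7 = 1266.
t* = √1266 = 35.58 min.

35.6 min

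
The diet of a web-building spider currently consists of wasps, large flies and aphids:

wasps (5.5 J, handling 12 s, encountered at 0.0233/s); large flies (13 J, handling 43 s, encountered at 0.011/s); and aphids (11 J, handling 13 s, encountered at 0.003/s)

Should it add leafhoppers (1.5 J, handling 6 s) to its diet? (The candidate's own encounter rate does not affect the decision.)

On wasps, large flies and aphids alone, R = ΣλE/(1+Σλh) = 0.3042/1.792 = 0.1698 J/s.
leafhoppers: E/h = 1.5/6 = 0.25 J/s.
0.25 > 0.1698, so adding leafhoppers raises the average — include it.

Yes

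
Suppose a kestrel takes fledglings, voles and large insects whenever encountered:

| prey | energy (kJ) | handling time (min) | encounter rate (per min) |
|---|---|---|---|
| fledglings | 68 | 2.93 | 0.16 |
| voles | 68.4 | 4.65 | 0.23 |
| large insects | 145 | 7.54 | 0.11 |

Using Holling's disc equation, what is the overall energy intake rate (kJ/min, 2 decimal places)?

R = (0.16×68 + 0.23×68.4 + 0.11×145) / (1 + 0.16×2.93 + 0.23×4.65 + 0.11×7.54) = 42.56/3.368 = 12.64 kJ/min.

12.64 kJ/min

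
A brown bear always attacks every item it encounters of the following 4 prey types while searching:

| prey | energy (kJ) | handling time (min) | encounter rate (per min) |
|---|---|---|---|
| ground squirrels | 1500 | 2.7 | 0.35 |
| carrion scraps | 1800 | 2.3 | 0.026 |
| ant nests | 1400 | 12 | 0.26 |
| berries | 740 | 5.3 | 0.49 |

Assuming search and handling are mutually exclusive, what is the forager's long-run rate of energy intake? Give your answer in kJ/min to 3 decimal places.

168.147 kJ/min

R = Σλ_iE_i / (1 + Σλ_ih_i)
Numerator: 0.35×1500 + 0.026×1800 + 0.26×1400 + 0.49×740 = 1298
Denominator: 1 + 0.35×2.7 + 0.026×2.3 + 0.26×12 + 0.49×5.3 = 7.722
R = 1298/7.722 = 168.1 kJ/min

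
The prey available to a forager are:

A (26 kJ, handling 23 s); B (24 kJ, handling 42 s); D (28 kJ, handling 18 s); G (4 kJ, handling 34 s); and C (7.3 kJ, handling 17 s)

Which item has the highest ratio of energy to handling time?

Profitability E/h (kJ/s): A = 26/23 = 1.13, B = 24/42 = 0.571, D = 28/18 = 1.56, G = 4/34 = 0.118, C = 7.3/17 = 0.429.
Ranked: D > A > B > C > G.

D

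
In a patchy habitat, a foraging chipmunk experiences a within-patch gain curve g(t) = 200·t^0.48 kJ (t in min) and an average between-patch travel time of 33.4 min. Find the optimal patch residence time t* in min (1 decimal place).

Maximise g(t)/(T+t): set derivative to zero → g'(t)(T+t) = g(t).
g'(t) = 0.48·200·t^-0.52. Setting 0.48·200·t^-0.52 = 200·t^0.48/(33.4+t) gives 0.48(33.4+t) = t, so 0.52·t = 0.48×33.4.
t* = 0.48×33.4/0.52 = 30.83 min.

30.8 min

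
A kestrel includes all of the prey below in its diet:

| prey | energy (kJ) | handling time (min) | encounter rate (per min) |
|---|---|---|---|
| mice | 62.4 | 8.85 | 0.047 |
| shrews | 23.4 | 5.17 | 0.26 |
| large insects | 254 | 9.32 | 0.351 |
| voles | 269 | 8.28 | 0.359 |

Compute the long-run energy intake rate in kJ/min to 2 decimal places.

21.63 kJ/min

Energy encountered per unit search time: 0.047×62.4 + 0.26×23.4 + 0.351×254 + 0.359×269 = 194.7 kJ/min.
Handling time per unit search time: 0.047×8.85 + 0.26×5.17 + 0.351×9.32 + 0.359×8.28 = 8.004.
Rate = 194.7/(1 + 8.004) = 21.63 kJ/min.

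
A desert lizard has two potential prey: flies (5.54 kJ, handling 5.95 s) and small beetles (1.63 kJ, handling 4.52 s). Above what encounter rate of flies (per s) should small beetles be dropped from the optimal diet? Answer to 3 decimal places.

0.106 per s

At the threshold, the rate on flies alone equals the profitability of small beetles: λ·5.54/(1 + λ·5.95) = 1.63/4.52 = 0.3606.
Rearranging, λ(5.54 − 0.3606×5.95) = 0.3606, so λ = 0.3606/3.394 = 0.1062 per s.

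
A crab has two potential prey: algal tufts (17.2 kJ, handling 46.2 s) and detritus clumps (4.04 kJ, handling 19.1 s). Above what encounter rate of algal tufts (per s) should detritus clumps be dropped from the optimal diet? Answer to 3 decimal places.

0.028 per s

At the threshold, the rate on algal tufts alone equals the profitability of detritus clumps: λ·17.2/(1 + λ·46.2) = 4.04/19.1 = 0.2115.
Rearranging, λ(17.2 − 0.2115×46.2) = 0.2115, so λ = 0.2115/7.428 = 0.02848 per s.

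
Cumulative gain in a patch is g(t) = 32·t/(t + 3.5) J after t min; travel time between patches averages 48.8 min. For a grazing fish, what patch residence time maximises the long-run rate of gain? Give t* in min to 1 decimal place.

Optimal t* satisfies g'(t*) = g(t*)/(T + t*).
g'(t) = 32·3.5/(t + 3.5)². Setting 32·3.5/(t+3.5)² = 32t/[(t+3.5)(48.8+t)] gives 3.5(48.8+t) = t(t+3.5), so t² = 3.5×48.8 = 170.8.
t* = √170.8 = 13.07 min.

13.1 min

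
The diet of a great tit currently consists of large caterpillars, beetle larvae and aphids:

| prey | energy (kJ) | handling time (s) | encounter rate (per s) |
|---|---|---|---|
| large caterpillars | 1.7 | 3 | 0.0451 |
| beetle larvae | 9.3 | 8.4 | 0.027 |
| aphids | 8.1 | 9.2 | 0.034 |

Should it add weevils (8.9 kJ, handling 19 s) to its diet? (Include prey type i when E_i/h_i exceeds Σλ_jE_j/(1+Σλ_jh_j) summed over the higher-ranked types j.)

Intake rate on the current diet: R = (0.0451×1.7 + 0.027×9.3 + 0.034×8.1) / (1 + 0.0451×3 + 0.027×8.4 + 0.034×9.2) = 0.6032/1.675 = 0.3601 kJ/s.
weevils: E/h = 8.9/19 = 0.4684 kJ/s.
Since 0.4684 > R, including weevils increases the long-run rate.

Yes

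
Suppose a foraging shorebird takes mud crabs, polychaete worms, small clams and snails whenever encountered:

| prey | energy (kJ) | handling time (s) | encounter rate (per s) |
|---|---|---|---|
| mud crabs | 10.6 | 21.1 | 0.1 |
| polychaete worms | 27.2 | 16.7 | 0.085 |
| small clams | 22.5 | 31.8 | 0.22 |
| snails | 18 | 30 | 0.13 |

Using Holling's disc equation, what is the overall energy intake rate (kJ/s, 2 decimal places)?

R = (0.1×10.6 + 0.085×27.2 + 0.22×22.5 + 0.13×18) / (1 + 0.1×21.1 + 0.085×16.7 + 0.22×31.8 + 0.13×30) = 10.66/15.43 = 0.6912 kJ/s.

0.69 kJ/s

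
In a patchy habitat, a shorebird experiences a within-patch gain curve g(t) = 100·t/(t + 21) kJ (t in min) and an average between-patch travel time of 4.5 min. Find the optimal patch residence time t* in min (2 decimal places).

9.72 min

Optimal t* satisfies g'(t*) = g(t*)/(T + t*).
g'(t) = 100·21/(t + 21)². Setting 100·21/(t+21)² = 100t/[(t+21)(4.5+t)] gives 21(4.5+t) = t(t+21), so t² = 21×4.5 = 94.5.
t* = √94.5 = 9.721 min.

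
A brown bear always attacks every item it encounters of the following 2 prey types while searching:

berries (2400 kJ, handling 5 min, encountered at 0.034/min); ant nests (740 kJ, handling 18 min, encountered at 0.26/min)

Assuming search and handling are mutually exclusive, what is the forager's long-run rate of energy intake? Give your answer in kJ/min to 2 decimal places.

R = Σλ_iE_i / (1 + Σλ_ih_i)
Numerator: 0.034×2400 + 0.26×740 = 274
Denominator: 1 + 0.034×5 + 0.26×18 = 5.85
R = 274/5.85 = 46.84 kJ/min

46.84 kJ/min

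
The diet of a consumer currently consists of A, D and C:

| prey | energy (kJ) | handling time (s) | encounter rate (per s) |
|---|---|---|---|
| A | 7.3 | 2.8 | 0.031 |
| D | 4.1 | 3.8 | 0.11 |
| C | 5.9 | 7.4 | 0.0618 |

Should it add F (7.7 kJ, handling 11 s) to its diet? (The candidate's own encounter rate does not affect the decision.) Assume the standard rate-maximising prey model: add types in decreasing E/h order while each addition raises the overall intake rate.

Current rate: (0.031×7.3 + 0.11×4.1 + 0.0618×5.9)/(1 + 0.031×2.8 + 0.11×3.8 + 0.0618×7.4) = 0.531 kJ/s.
Profitability of F: 7.7/11 = 0.7 kJ/s.
Since 0.7 > R, including F increases the long-run rate.

Yes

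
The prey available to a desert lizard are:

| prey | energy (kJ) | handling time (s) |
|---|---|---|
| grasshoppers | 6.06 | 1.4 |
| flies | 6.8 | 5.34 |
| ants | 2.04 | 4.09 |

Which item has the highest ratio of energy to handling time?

In descending order of E/h:
grasshoppers: 6.06/1.4 = 4.33 kJ/s
flies: 6.8/5.34 = 1.27 kJ/s
ants: 2.04/4.09 = 0.499 kJ/s

grasshoppers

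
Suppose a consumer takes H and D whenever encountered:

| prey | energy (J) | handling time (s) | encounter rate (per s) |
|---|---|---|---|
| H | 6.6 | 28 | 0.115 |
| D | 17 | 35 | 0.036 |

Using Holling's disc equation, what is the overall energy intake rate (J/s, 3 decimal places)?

0.250 J/s

R = (0.115×6.6 + 0.036×17) / (1 + 0.115×28 + 0.036×35) = 1.371/5.48 = 0.2502 J/s.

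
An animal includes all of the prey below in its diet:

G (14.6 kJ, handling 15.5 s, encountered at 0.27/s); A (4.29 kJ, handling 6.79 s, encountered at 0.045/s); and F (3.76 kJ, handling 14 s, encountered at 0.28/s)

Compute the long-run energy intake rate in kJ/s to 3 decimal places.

Energy encountered per unit search time: 0.27×14.6 + 0.045×4.29 + 0.28×3.76 = 5.188 kJ/s.
Handling time per unit search time: 0.27×15.5 + 0.045×6.79 + 0.28×14 = 8.411.
Rate = 5.188/(1 + 8.411) = 0.5513 kJ/s.

0.551 kJ/s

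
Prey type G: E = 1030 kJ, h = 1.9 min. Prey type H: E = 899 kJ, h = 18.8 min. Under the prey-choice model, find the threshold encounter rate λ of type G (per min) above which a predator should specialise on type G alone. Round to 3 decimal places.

0.051 per min

Drop type H once their profitability E₂/h₂ falls below the rate achievable on type G alone: E₂/h₂ = λE₁/(1 + λh₁).
Solve for λ: λE₁h₂ = E₂(1 + λh₁) → λ(E₁h₂ − E₂h₁) = E₂ → λ = E₂/(E₁h₂ − E₂h₁).
λ = 899/(1030×18.8 − 899×1.9) = 899/1.766e+04 = 0.05092 per min.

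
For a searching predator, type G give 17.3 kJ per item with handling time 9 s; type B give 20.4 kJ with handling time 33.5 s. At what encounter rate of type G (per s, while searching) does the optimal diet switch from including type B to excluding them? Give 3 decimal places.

At the threshold, the rate on type G alone equals the profitability of type B: λ·17.3/(1 + λ·9) = 20.4/33.5 = 0.609.
Rearranging, λ(17.3 − 0.609×9) = 0.609, so λ = 0.609/11.82 = 0.05152 per s.

0.052 per s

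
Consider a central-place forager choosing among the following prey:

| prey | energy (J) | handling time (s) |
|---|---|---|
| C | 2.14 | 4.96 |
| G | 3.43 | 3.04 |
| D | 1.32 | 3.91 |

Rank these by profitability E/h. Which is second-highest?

In descending order of E/h:
G: 3.43/3.04 = 1.13 J/s
C: 2.14/4.96 = 0.431 J/s
D: 1.32/3.91 = 0.338 J/s

C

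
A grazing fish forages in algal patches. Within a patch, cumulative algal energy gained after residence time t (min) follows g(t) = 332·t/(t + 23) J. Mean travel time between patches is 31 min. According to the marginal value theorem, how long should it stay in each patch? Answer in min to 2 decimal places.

26.70 min

By the marginal value theorem, leave when the instantaneous gain rate g'(t) equals the habitat-wide average g(t)/(T + t).
g'(t) = 332·23/(t + 23)². Setting 332·23/(t+23)² = 332t/[(t+23)(31+t)] gives 23(31+t) = t(t+23), so t² = 23×31 = 713.
t* = √713 = 26.7 min.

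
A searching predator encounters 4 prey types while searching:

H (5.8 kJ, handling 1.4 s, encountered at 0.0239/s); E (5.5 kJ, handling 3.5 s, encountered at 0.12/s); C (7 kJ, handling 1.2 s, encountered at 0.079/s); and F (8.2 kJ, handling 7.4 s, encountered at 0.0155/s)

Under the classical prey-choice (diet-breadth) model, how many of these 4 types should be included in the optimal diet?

Rank by E/h (kJ/s): C 5.83, H 4.14, E 1.57, F 1.11. Include each in turn until the next type's E/h falls below the running intake rate.
Rate on top 1: 0.5051. H: 4.14 > 0.5051 → include.
Rate on top 2: 0.613. E: 1.57 > 0.613 → include.
Rate on top 3: 0.873. F: 1.11 > 0.873 → include.
Optimal diet: C, H, E, F — 4 of 4 types.

4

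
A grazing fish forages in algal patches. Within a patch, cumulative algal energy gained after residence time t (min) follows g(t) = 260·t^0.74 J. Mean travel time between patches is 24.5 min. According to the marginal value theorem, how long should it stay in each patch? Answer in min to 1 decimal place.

69.7 min

By the marginal value theorem, leave when the instantaneous gain rate g'(t) equals the habitat-wide average g(t)/(T + t).
g'(t) = 0.74·260·t^-0.26. Setting 0.74·260·t^-0.26 = 260·t^0.74/(24.5+t) gives 0.74(24.5+t) = t, so 0.26·t = 0.74×24.5.
t* = 0.74×24.5/0.26 = 69.73 min.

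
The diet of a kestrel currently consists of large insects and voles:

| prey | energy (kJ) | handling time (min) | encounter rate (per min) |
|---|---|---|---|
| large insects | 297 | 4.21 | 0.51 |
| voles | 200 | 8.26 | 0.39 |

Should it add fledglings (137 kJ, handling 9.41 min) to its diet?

Current rate: (0.51×297 + 0.39×200)/(1 + 0.51×4.21 + 0.39×8.26) = 36.03 kJ/min.
fledglings: E/h = 137/9.41 = 14.56 kJ/min.
Since 14.56 < R, time spent handling fledglings is better spent searching.

No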